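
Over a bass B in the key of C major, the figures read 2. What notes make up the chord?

B, C, E, G

The written figures 2 are shorthand for 6/4/2: the 6/4 are implied.
A second above B in this key is C.
A fourth above B in this key is E.
A sixth above B in this key is G.
Together with the bass B, this spells C major seventh in third inversion.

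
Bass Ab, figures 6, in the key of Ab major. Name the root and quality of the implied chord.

The figures 6 indicate a triad in first inversion.
In first inversion the root lies a sixth above the bass: a sixth above Ab in Ab major is F.
The chord tones are Ab, C, F, giving F minor.

F minor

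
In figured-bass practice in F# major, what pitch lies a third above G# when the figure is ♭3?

Counting 2 letter steps above G# lands on B; in F# major, that letter is B.
The b3 figure lowers it a semitone, giving Bb.

Bb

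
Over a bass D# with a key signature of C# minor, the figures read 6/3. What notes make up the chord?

D#, F#, B

A third above D# in this key is F#.
A sixth above D# in this key is B.
Together with the bass D#, this spells B major in first inversion.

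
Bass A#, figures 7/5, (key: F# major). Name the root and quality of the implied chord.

The figures 7/5 indicate a seventh chord in root position.
In root position the bass is the root, so the root is A#.
The chord tones are A#, C#, E#, G#, giving A# minor seventh.

A# minor seventh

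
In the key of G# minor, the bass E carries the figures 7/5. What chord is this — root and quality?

The figures 7/5 indicate a seventh chord in root position.
In root position the bass is the root, so the root is E.
The chord tones are E, G#, B, D#, giving E major seventh.

E major seventh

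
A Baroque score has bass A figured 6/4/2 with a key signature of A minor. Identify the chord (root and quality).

The figures 6/4/2 indicate a seventh chord in third inversion.
In third inversion the root lies a second above the bass: a second above A in A minor is B.
The chord tones are A, B, D, F, giving B half-diminished seventh.

B half-diminished seventh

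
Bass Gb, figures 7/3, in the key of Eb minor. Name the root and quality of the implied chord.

The figures 7/3 indicate a seventh chord in root position.
In root position the bass is the root, so the root is Gb.
The chord tones are Gb, Bb, Db, F, giving Gb major seventh.

Gb major seventh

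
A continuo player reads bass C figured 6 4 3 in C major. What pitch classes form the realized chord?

A third above C in this key is E.
A fourth above C in this key is F.
A sixth above C in this key is A.
Together with the bass C, this spells F major seventh in second inversion.

C, E, F, A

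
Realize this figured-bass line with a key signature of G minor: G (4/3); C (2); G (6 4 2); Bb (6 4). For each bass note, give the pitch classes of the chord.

G (6/4/3): G, Bb, C, Eb.
C (6/4/2): C, D, F, A.
G (6/4/2): G, A, C, Eb.
Bb (6/4): Bb, Eb, G.

G, Bb, C, Eb | C, D, F, A | G, A, C, Eb | Bb, Eb, G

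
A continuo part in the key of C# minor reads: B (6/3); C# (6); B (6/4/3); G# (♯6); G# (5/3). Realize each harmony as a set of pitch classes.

B, D#, G# | C#, E, A | B, D#, E, G# | G#, B, E# | G#, B, D#

B (6/3): B, D#, G#.
C# (6/3): C#, E, A.
B (6/4/3): B, D#, E, G#.
G# (#6/3): G#, B, E#.
G# (5/3): G#, B, D#.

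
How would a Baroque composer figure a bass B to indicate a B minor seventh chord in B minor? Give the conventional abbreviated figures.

B is the root of B minor seventh, so the chord is in root position.
A seventh chord in root position is figured 7/5/3, conventionally abbreviated 7.

7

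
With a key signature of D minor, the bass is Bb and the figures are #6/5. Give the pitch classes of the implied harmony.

Bb, D, F, G#

The written figures #6/5 are shorthand for 6/5/3: the 3 is implied.
A third above Bb in this key is D.
A fifth above Bb in this key is F.
A sixth above Bb in this key is G, raised to G# by the sharp.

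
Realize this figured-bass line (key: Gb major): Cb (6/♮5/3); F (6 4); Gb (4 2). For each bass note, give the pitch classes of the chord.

Cb, Eb, G, Ab | F, Bb, Db | Gb, Ab, Cb, Eb

Cb (6/♮5/3): Cb, Eb, G, Ab.
F (6/4): F, Bb, Db.
Gb (6/4/2): Gb, Ab, Cb, Eb.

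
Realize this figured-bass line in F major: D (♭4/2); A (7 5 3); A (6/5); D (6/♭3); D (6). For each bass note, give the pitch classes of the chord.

D, E, Gb, Bb | A, C, E, G | A, C, E, F | D, Fb, Bb | D, F, Bb

D (6/b4/2): D, E, Gb, Bb.
A (7/5/3): A, C, E, G.
A (6/5/3): A, C, E, F.
D (6/b3): D, Fb, Bb.
D (6/3): D, F, Bb.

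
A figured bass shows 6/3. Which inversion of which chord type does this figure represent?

triad, first inversion

Intervals of 6/3 above the bass form a triad; the bass is the third, so this is first inversion.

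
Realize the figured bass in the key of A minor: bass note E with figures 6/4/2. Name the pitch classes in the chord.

E, F, A, C

A second above E in this key is F.
A fourth above E in this key is A.
A sixth above E in this key is C.
Together with the bass E, this spells F major seventh in third inversion.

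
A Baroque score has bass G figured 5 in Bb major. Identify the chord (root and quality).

G minor

The figures 5 indicate a triad in root position.
In root position the bass is the root, so the root is G.
The chord tones are G, Bb, D, giving G minor.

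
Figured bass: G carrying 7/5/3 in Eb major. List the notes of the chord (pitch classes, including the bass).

G, Bb, D, F

A third above G in this key is Bb.
A fifth above G in this key is D.
A seventh above G in this key is F.
Together with the bass G, this spells G minor seventh in root position.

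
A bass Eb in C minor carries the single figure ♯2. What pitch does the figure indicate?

F#

Counting 1 letter step above Eb lands on F; in C minor, that letter is F.
The #2 figure raises it a semitone, giving F#.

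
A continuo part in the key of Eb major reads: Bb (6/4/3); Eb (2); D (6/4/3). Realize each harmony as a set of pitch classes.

Bb (6/4/3): Bb, D, Eb, G.
Eb (6/4/2): Eb, F, Ab, C.
D (6/4/3): D, F, G, Bb.

Bb, D, Eb, G | Eb, F, Ab, C | D, F, G, Bb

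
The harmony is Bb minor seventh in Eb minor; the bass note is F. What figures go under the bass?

F is the fifth of Bb minor seventh, so the chord is in second inversion.
A seventh chord in second inversion is figured 6/4/3, conventionally abbreviated 4/3.

4/3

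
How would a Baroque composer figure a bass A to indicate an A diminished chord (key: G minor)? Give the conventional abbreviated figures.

A is the root of A diminished, so the chord is in root position.
A triad in root position is figured 5/3, conventionally abbreviated (no figures — root-position triad).

no figures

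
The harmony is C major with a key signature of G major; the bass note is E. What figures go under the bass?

E is the third of C major, so the chord is in first inversion.
A triad in first inversion is figured 6/3, conventionally abbreviated 6.

6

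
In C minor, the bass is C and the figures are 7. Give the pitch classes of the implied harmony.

The written figures 7 are shorthand for 7/5/3: the 5/3 are implied.
A third above C in this key is Eb.
A fifth above C in this key is G.
A seventh above C in this key is Bb.
Together with the bass C, this spells C minor seventh in root position.

C, Eb, G, Bb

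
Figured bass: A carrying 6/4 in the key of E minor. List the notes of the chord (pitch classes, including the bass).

A fourth above A in this key is D.
A sixth above A in this key is F#.
Together with the bass A, this spells D major in second inversion.

A, D, F#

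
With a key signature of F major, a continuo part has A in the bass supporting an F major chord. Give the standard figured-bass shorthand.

A is the third of F major, so the chord is in first inversion.
A triad in first inversion is figured 6/3, conventionally abbreviated 6.

6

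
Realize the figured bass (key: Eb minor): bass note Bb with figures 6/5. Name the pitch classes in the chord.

The written figures 6/5 are shorthand for 6/5/3: the 3 is implied.
A third above Bb in this key is Db.
A fifth above Bb in this key is F.
A sixth above Bb in this key is Gb.
Together with the bass Bb, this spells Gb major seventh in first inversion.

Bb, Db, F, Gb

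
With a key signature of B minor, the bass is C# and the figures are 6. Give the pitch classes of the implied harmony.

C#, E, A

The written figures 6 are shorthand for 6/3: the 3 is implied.
A third above C# in this key is E.
A sixth above C# in this key is A.
Together with the bass C#, this spells A major in first inversion.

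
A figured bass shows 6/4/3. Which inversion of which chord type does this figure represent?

seventh chord, second inversion

Intervals of 6/4/3 above the bass form a seventh chord; the bass is the fifth, so this is second inversion.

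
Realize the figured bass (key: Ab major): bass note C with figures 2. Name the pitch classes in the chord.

The written figures 2 are shorthand for 6/4/2: the 6/4 are implied.
A second above C in this key is Db.
A fourth above C in this key is F.
A sixth above C in this key is Ab.
Together with the bass C, this spells Db major seventh in third inversion.

C, Db, F, Ab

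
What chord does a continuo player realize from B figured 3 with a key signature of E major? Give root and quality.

The figures 3 indicate a triad in root position.
In root position the bass is the root, so the root is B.
The chord tones are B, D#, F#, giving B major.

B major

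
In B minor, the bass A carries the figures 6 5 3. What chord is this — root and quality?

F# minor seventh

The figures 6 5 3 indicate a seventh chord in first inversion.
In first inversion the root lies a sixth above the bass: a sixth above A in B minor is F#.
The chord tones are A, C#, E, F#, giving F# minor seventh.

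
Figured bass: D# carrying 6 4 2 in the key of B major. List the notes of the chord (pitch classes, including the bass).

A second above D# in this key is E.
A fourth above D# in this key is G#.
A sixth above D# in this key is B.
Together with the bass D#, this spells E major seventh in third inversion.

D#, E, G#, B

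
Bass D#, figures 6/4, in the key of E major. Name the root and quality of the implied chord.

G# minor

The figures 6/4 indicate a triad in second inversion.
In second inversion the root lies a fourth above the bass: a fourth above D# in E major is G#.
The chord tones are D#, G#, B, giving G# minor.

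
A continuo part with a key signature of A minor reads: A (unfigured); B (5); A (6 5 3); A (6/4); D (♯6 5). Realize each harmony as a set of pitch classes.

A, C, E | B, D, F | A, C, E, F | A, D, F | D, F, A, B#

A (5/3): A, C, E.
B (5/3): B, D, F.
A (6/5/3): A, C, E, F.
A (6/4): A, D, F.
D (#6/5/3): D, F, A, B#.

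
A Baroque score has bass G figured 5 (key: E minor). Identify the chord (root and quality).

The figures 5 indicate a triad in root position.
In root position the bass is the root, so the root is G.
The chord tones are G, B, D, giving G major.

G major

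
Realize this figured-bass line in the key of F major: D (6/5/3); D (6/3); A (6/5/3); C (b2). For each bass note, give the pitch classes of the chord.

D, F, A, Bb | D, F, Bb | A, C, E, F | C, Db, F, A

D (6/5/3): D, F, A, Bb.
D (6/3): D, F, Bb.
A (6/5/3): A, C, E, F.
C (6/4/b2): C, Db, F, A.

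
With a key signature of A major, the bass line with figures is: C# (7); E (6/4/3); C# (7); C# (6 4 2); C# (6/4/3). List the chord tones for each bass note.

C# (7/5/3): C#, E, G#, B.
E (6/4/3): E, G#, A, C#.
C# (7/5/3): C#, E, G#, B.
C# (6/4/2): C#, D, F#, A.
C# (6/4/3): C#, E, F#, A.

C#, E, G#, B | E, G#, A, C# | C#, E, G#, B | C#, D, F#, A | C#, E, F#, A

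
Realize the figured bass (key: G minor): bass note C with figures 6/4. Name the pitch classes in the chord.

A fourth above C in this key is F.
A sixth above C in this key is A.
Together with the bass C, this spells F major in second inversion.

C, F, A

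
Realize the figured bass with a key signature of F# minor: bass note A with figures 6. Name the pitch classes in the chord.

A, C#, F#

The written figures 6 are shorthand for 6/3: the 3 is implied.
A third above A in this key is C#.
A sixth above A in this key is F#.
Together with the bass A, this spells F# minor in first inversion.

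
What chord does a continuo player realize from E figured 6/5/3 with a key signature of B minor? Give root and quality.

The figures 6/5/3 indicate a seventh chord in first inversion.
In first inversion the root lies a sixth above the bass: a sixth above E in B minor is C#.
The chord tones are E, G, B, C#, giving C# half-diminished seventh.

C# half-diminished seventh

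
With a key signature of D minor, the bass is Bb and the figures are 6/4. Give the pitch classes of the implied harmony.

A fourth above Bb in this key is E.
A sixth above Bb in this key is G.
Together with the bass Bb, this spells E diminished in second inversion.

Bb, E, G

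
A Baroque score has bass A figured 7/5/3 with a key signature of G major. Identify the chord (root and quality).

A minor seventh

The figures 7/5/3 indicate a seventh chord in root position.
In root position the bass is the root, so the root is A.
The chord tones are A, C, E, G, giving A minor seventh.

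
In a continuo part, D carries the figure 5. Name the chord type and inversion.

5 is shorthand for 5/3.
Intervals of 5/3 above the bass form a triad; the bass is the root, so this is root position.

triad, root position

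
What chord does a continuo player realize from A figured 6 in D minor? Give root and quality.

The figures 6 indicate a triad in first inversion.
In first inversion the root lies a sixth above the bass: a sixth above A in D minor is F.
The chord tones are A, C, F, giving F major.

F major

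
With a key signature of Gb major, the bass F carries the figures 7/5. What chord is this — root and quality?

The figures 7/5 indicate a seventh chord in root position.
In root position the bass is the root, so the root is F.
The chord tones are F, Ab, Cb, Eb, giving F half-diminished seventh.

F half-diminished seventh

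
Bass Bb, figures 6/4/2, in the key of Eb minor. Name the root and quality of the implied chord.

Cb major seventh

The figures 6/4/2 indicate a seventh chord in third inversion.
In third inversion the root lies a second above the bass: a second above Bb in Eb minor is Cb.
The chord tones are Bb, Cb, Eb, Gb, giving Cb major seventh.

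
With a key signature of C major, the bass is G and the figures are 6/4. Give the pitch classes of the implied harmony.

G, C, E

A fourth above G in this key is C.
A sixth above G in this key is E.
Together with the bass G, this spells C major in second inversion.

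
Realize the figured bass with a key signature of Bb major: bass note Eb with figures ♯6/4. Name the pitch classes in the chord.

Eb, A, C#

A fourth above Eb in this key is A.
A sixth above Eb in this key is C, raised to C# by the sharp.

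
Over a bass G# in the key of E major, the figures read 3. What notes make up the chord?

G#, B, D#

The written figures 3 are shorthand for 5/3: the 5 is implied.
A third above G# in this key is B.
A fifth above G# in this key is D#.
Together with the bass G#, this spells G# minor in root position.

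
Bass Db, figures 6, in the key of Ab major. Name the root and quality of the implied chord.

The figures 6 indicate a triad in first inversion.
In first inversion the root lies a sixth above the bass: a sixth above Db in Ab major is Bb.
The chord tones are Db, F, Bb, giving Bb minor.

Bb minor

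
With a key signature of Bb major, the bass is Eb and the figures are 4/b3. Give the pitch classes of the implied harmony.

Eb, Gb, A, C

The written figures 4/b3 are shorthand for 6/4/3: the 6 is implied.
A third above Eb in this key is G, lowered to Gb by the flat.
A fourth above Eb in this key is A.
A sixth above Eb in this key is C.
Together with the bass Eb, this spells A diminished seventh in second inversion.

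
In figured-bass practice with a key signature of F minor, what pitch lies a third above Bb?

Db

Counting 2 letter steps above Bb lands on D; in F minor, that letter is Db.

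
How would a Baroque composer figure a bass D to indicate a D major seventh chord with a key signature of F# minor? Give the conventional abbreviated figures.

7

D is the root of D major seventh, so the chord is in root position.
A seventh chord in root position is figured 7/5/3, conventionally abbreviated 7.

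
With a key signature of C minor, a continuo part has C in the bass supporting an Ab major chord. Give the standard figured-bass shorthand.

6

C is the third of Ab major, so the chord is in first inversion.
A triad in first inversion is figured 6/3, conventionally abbreviated 6.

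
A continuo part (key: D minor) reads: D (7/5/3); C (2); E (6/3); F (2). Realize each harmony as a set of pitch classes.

D, F, A, C | C, D, F, A | E, G, C | F, G, Bb, D

D (7/5/3): D, F, A, C.
C (6/4/2): C, D, F, A.
E (6/3): E, G, C.
F (6/4/2): F, G, Bb, D.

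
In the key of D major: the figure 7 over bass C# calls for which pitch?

Counting 6 letter steps above C# lands on B; in D major, that letter is B.

B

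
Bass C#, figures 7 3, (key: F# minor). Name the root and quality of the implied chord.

The figures 7 3 indicate a seventh chord in root position.
In root position the bass is the root, so the root is C#.
The chord tones are C#, E, G#, B, giving C# minor seventh.

C# minor seventh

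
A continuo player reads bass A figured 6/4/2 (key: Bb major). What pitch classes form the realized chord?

A second above A in this key is Bb.
A fourth above A in this key is D.
A sixth above A in this key is F.
Together with the bass A, this spells Bb major seventh in third inversion.

A, Bb, D, F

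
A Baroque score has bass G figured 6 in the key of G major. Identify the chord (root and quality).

The figures 6 indicate a triad in first inversion.
In first inversion the root lies a sixth above the bass: a sixth above G in G major is E.
The chord tones are G, B, E, giving E minor.

E minor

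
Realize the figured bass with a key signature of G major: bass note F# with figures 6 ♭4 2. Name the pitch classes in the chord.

F#, G, Bb, D

A second above F# in this key is G.
A fourth above F# in this key is B, lowered to Bb by the flat.
A sixth above F# in this key is D.
Together with the bass F#, this spells G minor-major seventh in third inversion.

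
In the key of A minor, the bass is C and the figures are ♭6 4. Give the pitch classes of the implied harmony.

A fourth above C in this key is F.
A sixth above C in this key is A, lowered to Ab by the flat.
Together with the bass C, this spells F minor in second inversion.

C, F, Ab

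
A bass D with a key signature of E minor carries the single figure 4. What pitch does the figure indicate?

G

Counting 3 letter steps above D lands on G; in E minor, that letter is G.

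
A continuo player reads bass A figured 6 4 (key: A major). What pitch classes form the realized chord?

A fourth above A in this key is D.
A sixth above A in this key is F#.
Together with the bass A, this spells D major in second inversion.

A, D, F#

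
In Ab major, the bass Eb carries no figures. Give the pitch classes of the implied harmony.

An unfigured bass implies 5/3.
A third above Eb in this key is G.
A fifth above Eb in this key is Bb.
Together with the bass Eb, this spells Eb major in root position.

Eb, G, Bb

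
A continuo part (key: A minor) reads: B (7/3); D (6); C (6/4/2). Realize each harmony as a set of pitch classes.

B (7/5/3): B, D, F, A.
D (6/3): D, F, B.
C (6/4/2): C, D, F, A.

B, D, F, A | D, F, B | C, D, F, A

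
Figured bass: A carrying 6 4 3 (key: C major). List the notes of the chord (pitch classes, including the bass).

A third above A in this key is C.
A fourth above A in this key is D.
A sixth above A in this key is F.
Together with the bass A, this spells D minor seventh in second inversion.

A, C, D, F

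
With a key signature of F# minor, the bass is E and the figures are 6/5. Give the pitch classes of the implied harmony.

E, G#, B, C#

The written figures 6/5 are shorthand for 6/5/3: the 3 is implied.
A third above E in this key is G#.
A fifth above E in this key is B.
A sixth above E in this key is C#.
Together with the bass E, this spells C# minor seventh in first inversion.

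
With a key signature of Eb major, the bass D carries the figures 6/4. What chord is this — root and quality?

The figures 6/4 indicate a triad in second inversion.
In second inversion the root lies a fourth above the bass: a fourth above D in Eb major is G.
The chord tones are D, G, Bb, giving G minor.

G minor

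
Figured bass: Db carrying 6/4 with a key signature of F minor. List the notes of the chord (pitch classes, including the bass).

A fourth above Db in this key is G.
A sixth above Db in this key is Bb.
Together with the bass Db, this spells G diminished in second inversion.

Db, G, Bb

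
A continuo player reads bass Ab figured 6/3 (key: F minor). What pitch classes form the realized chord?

A third above Ab in this key is C.
A sixth above Ab in this key is F.
Together with the bass Ab, this spells F minor in first inversion.

Ab, C, F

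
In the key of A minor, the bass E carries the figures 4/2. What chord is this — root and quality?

The figures 4/2 indicate a seventh chord in third inversion.
In third inversion the root lies a second above the bass: a second above E in A minor is F.
The chord tones are E, F, A, C, giving F major seventh.

F major seventh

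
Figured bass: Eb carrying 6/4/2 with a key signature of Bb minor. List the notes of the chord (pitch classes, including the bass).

Eb, F, Ab, C

A second above Eb in this key is F.
A fourth above Eb in this key is Ab.
A sixth above Eb in this key is C.
Together with the bass Eb, this spells F minor seventh in third inversion.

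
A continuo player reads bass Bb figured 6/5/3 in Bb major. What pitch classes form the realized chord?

A third above Bb in this key is D.
A fifth above Bb in this key is F.
A sixth above Bb in this key is G.
Together with the bass Bb, this spells G minor seventh in first inversion.

Bb, D, F, G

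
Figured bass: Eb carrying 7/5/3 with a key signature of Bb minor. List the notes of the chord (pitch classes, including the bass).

A third above Eb in this key is Gb.
A fifth above Eb in this key is Bb.
A seventh above Eb in this key is Db.
Together with the bass Eb, this spells Eb minor seventh in root position.

Eb, Gb, Bb, Db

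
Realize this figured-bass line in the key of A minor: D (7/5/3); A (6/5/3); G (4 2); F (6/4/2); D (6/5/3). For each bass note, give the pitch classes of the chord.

D, F, A, C | A, C, E, F | G, A, C, E | F, G, B, D | D, F, A, B

D (7/5/3): D, F, A, C.
A (6/5/3): A, C, E, F.
G (6/4/2): G, A, C, E.
F (6/4/2): F, G, B, D.
D (6/5/3): D, F, A, B.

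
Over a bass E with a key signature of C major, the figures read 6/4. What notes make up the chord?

E, A, C

A fourth above E in this key is A.
A sixth above E in this key is C.
Together with the bass E, this spells A minor in second inversion.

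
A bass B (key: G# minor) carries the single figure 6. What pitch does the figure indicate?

G#

Counting 5 letter steps above B lands on G; in G# minor, that letter is G#.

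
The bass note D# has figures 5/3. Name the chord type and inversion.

Intervals of 5/3 above the bass form a triad; the bass is the root, so this is root position.

triad, root position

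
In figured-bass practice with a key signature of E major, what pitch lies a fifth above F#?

Counting 4 letter steps above F# lands on C; in E major, that letter is C#.

C#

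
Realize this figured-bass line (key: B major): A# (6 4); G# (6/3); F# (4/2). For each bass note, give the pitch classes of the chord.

A#, D#, F# | G#, B, E | F#, G#, B, D#

A# (6/4): A#, D#, F#.
G# (6/3): G#, B, E.
F# (6/4/2): F#, G#, B, D#.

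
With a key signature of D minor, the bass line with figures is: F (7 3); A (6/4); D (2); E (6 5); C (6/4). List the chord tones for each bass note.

F, A, C, E | A, D, F | D, E, G, Bb | E, G, Bb, C | C, F, A

F (7/5/3): F, A, C, E.
A (6/4): A, D, F.
D (6/4/2): D, E, G, Bb.
E (6/5/3): E, G, Bb, C.
C (6/4): C, F, A.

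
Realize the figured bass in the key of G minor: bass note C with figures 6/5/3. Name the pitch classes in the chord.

A third above C in this key is Eb.
A fifth above C in this key is G.
A sixth above C in this key is A.
Together with the bass C, this spells A half-diminished seventh in first inversion.

C, Eb, G, A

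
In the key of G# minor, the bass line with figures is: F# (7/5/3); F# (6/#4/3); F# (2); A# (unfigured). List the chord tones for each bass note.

F#, A#, C#, E | F#, A#, B#, D# | F#, G#, B, D# | A#, C#, E

F# (7/5/3): F#, A#, C#, E.
F# (6/#4/3): F#, A#, B#, D#.
F# (6/4/2): F#, G#, B, D#.
A# (5/3): A#, C#, E.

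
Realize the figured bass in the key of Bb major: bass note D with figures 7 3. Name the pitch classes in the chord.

D, F, A, C

The written figures 7 3 are shorthand for 7/5/3: the 5 is implied.
A third above D in this key is F.
A fifth above D in this key is A.
A seventh above D in this key is C.
Together with the bass D, this spells D minor seventh in root position.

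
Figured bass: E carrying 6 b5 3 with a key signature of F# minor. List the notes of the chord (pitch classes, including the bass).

E, G#, Bb, C#

A third above E in this key is G#.
A fifth above E in this key is B, lowered to Bb by the flat.
A sixth above E in this key is C#.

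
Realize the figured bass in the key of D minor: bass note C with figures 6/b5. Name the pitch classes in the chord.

The written figures 6/b5 are shorthand for 6/5/3: the 3 is implied.
A third above C in this key is E.
A fifth above C in this key is G, lowered to Gb by the flat.
A sixth above C in this key is A.

C, E, Gb, A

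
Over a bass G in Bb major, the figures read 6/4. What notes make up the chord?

A fourth above G in this key is C.
A sixth above G in this key is Eb.
Together with the bass G, this spells C minor in second inversion.

G, C, Eb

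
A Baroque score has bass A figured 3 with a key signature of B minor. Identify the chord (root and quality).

The figures 3 indicate a triad in root position.
In root position the bass is the root, so the root is A.
The chord tones are A, C#, E, giving A major.

A major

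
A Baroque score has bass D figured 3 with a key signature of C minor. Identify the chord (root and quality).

The figures 3 indicate a triad in root position.
In root position the bass is the root, so the root is D.
The chord tones are D, F, Ab, giving D diminished.

D diminished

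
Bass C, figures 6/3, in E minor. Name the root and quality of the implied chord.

The figures 6/3 indicate a triad in first inversion.
In first inversion the root lies a sixth above the bass: a sixth above C in E minor is A.
The chord tones are C, E, A, giving A minor.

A minor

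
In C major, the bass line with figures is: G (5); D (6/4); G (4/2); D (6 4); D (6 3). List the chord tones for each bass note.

G (5/3): G, B, D.
D (6/4): D, G, B.
G (6/4/2): G, A, C, E.
D (6/4): D, G, B.
D (6/3): D, F, B.

G, B, D | D, G, B | G, A, C, E | D, G, B | D, F, B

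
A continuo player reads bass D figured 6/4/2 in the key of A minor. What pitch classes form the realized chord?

D, E, G, B

A second above D in this key is E.
A fourth above D in this key is G.
A sixth above D in this key is B.
Together with the bass D, this spells E minor seventh in third inversion.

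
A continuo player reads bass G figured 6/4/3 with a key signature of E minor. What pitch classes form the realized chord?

G, B, C, E

A third above G in this key is B.
A fourth above G in this key is C.
A sixth above G in this key is E.
Together with the bass G, this spells C major seventh in second inversion.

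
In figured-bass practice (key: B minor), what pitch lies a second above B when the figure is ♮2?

C

Counting 1 letter step above B lands on C; in B minor, that letter is C#.
The ♮2 figure makes it natural, giving C.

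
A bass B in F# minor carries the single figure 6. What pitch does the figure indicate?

Counting 5 letter steps above B lands on G; in F# minor, that letter is G#.

G#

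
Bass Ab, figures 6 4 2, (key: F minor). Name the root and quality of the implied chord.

Bb minor seventh

The figures 6 4 2 indicate a seventh chord in third inversion.
In third inversion the root lies a second above the bass: a second above Ab in F minor is Bb.
The chord tones are Ab, Bb, Db, F, giving Bb minor seventh.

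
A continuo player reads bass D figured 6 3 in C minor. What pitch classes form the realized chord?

D, F, Bb

A third above D in this key is F.
A sixth above D in this key is Bb.
Together with the bass D, this spells Bb major in first inversion.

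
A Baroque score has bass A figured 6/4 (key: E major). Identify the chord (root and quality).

D# diminished

The figures 6/4 indicate a triad in second inversion.
In second inversion the root lies a fourth above the bass: a fourth above A in E major is D#.
The chord tones are A, D#, F#, giving D# diminished.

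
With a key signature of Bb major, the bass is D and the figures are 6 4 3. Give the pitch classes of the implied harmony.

A third above D in this key is F.
A fourth above D in this key is G.
A sixth above D in this key is Bb.
Together with the bass D, this spells G minor seventh in second inversion.

D, F, G, Bb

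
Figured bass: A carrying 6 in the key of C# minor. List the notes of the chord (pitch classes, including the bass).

The written figures 6 are shorthand for 6/3: the 3 is implied.
A third above A in this key is C#.
A sixth above A in this key is F#.
Together with the bass A, this spells F# minor in first inversion.

A, C#, F#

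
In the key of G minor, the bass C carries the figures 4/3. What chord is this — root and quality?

The figures 4/3 indicate a seventh chord in second inversion.
In second inversion the root lies a fourth above the bass: a fourth above C in G minor is F.
The chord tones are C, Eb, F, A, giving F dominant seventh.

F dominant seventh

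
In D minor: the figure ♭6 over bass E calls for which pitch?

Cb

Counting 5 letter steps above E lands on C; in D minor, that letter is C.
The b6 figure lowers it a semitone, giving Cb.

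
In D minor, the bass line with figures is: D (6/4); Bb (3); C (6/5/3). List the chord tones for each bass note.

D (6/4): D, G, Bb.
Bb (5/3): Bb, D, F.
C (6/5/3): C, E, G, A.

D, G, Bb | Bb, D, F | C, E, G, A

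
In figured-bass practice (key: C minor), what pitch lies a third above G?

Bb

Counting 2 letter steps above G lands on B; in C minor, that letter is Bb.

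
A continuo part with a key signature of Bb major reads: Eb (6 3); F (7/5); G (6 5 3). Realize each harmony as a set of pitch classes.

Eb, G, C | F, A, C, Eb | G, Bb, D, Eb

Eb (6/3): Eb, G, C.
F (7/5/3): F, A, C, Eb.
G (6/5/3): G, Bb, D, Eb.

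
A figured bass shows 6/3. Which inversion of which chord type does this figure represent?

triad, first inversion

Intervals of 6/3 above the bass form a triad; the bass is the third, so this is first inversion.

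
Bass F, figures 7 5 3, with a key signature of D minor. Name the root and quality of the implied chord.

The figures 7 5 3 indicate a seventh chord in root position.
In root position the bass is the root, so the root is F.
The chord tones are F, A, C, E, giving F major seventh.

F major seventh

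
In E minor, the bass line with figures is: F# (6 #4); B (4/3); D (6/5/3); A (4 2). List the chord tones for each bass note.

F#, B#, D | B, D, E, G | D, F#, A, B | A, B, D, F#

F# (6/#4): F#, B#, D.
B (6/4/3): B, D, E, G.
D (6/5/3): D, F#, A, B.
A (6/4/2): A, B, D, F#.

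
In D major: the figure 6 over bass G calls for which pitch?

Counting 5 letter steps above G lands on E; in D major, that letter is E.

E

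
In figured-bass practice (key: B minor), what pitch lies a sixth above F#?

Counting 5 letter steps above F# lands on D; in B minor, that letter is D.

D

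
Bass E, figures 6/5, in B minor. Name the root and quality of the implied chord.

The figures 6/5 indicate a seventh chord in first inversion.
In first inversion the root lies a sixth above the bass: a sixth above E in B minor is C#.
The chord tones are E, G, B, C#, giving C# half-diminished seventh.

C# half-diminished seventh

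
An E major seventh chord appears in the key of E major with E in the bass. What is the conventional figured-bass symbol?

E is the root of E major seventh, so the chord is in root position.
A seventh chord in root position is figured 7/5/3, conventionally abbreviated 7.

7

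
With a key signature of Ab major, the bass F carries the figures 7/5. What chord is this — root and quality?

F minor seventh

The figures 7/5 indicate a seventh chord in root position.
In root position the bass is the root, so the root is F.
The chord tones are F, Ab, C, Eb, giving F minor seventh.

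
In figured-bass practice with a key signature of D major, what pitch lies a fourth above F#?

B

Counting 3 letter steps above F# lands on B; in D major, that letter is B.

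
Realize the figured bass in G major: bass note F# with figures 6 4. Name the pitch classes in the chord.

F#, B, D

A fourth above F# in this key is B.
A sixth above F# in this key is D.
Together with the bass F#, this spells B minor in second inversion.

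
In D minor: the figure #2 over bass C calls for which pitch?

Counting 1 letter step above C lands on D; in D minor, that letter is D.
The #2 figure raises it a semitone, giving D#.

D#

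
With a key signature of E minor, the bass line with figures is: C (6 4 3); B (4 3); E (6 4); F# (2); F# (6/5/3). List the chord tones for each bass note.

C, E, F#, A | B, D, E, G | E, A, C | F#, G, B, D | F#, A, C, D

C (6/4/3): C, E, F#, A.
B (6/4/3): B, D, E, G.
E (6/4): E, A, C.
F# (6/4/2): F#, G, B, D.
F# (6/5/3): F#, A, C, D.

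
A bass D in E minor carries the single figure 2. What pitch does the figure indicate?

Counting 1 letter step above D lands on E; in E minor, that letter is E.

E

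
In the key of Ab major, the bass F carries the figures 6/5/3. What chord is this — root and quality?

The figures 6/5/3 indicate a seventh chord in first inversion.
In first inversion the root lies a sixth above the bass: a sixth above F in Ab major is Db.
The chord tones are F, Ab, C, Db, giving Db major seventh.

Db major seventh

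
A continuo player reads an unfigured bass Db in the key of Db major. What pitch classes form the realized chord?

An unfigured bass implies 5/3.
A third above Db in this key is F.
A fifth above Db in this key is Ab.
Together with the bass Db, this spells Db major in root position.

Db, F, Ab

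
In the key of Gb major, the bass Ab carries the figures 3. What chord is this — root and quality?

Ab minor

The figures 3 indicate a triad in root position.
In root position the bass is the root, so the root is Ab.
The chord tones are Ab, Cb, Eb, giving Ab minor.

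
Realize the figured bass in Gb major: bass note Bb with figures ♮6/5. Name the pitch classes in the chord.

Bb, Db, F, G

The written figures ♮6/5 are shorthand for 6/5/3: the 3 is implied.
A third above Bb in this key is Db.
A fifth above Bb in this key is F.
A sixth above Bb in this key is Gb, made natural (G) by the ♮ figure.
Together with the bass Bb, this spells G half-diminished seventh in first inversion.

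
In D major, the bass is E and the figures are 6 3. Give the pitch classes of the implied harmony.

A third above E in this key is G.
A sixth above E in this key is C#.
Together with the bass E, this spells C# diminished in first inversion.

E, G, C#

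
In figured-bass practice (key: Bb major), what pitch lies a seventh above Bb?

Counting 6 letter steps above Bb lands on A; in Bb major, that letter is A.

A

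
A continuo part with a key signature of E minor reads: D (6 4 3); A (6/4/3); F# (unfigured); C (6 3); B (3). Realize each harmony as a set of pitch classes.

D, F#, G, B | A, C, D, F# | F#, A, C | C, E, A | B, D, F#

D (6/4/3): D, F#, G, B.
A (6/4/3): A, C, D, F#.
F# (5/3): F#, A, C.
C (6/3): C, E, A.
B (5/3): B, D, F#.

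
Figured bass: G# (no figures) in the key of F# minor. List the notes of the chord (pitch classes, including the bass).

G#, B, D

An unfigured bass implies 5/3.
A third above G# in this key is B.
A fifth above G# in this key is D.
Together with the bass G#, this spells G# diminished in root position.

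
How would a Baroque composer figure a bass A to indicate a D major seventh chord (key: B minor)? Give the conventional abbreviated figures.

4/3

A is the fifth of D major seventh, so the chord is in second inversion.
A seventh chord in second inversion is figured 6/4/3, conventionally abbreviated 4/3.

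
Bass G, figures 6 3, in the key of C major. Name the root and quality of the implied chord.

The figures 6 3 indicate a triad in first inversion.
In first inversion the root lies a sixth above the bass: a sixth above G in C major is E.
The chord tones are G, B, E, giving E minor.

E minor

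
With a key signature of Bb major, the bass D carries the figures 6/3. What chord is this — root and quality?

Bb major

The figures 6/3 indicate a triad in first inversion.
In first inversion the root lies a sixth above the bass: a sixth above D in Bb major is Bb.
The chord tones are D, F, Bb, giving Bb major.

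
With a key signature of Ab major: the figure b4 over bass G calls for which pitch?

Cb

Counting 3 letter steps above G lands on C; in Ab major, that letter is C.
The b4 figure lowers it a semitone, giving Cb.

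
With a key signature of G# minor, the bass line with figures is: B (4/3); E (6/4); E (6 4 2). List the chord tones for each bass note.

B, D#, E, G# | E, A#, C# | E, F#, A#, C#

B (6/4/3): B, D#, E, G#.
E (6/4): E, A#, C#.
E (6/4/2): E, F#, A#, C#.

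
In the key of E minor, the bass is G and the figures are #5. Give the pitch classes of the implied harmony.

The written figures #5 are shorthand for 5/3: the 3 is implied.
A third above G in this key is B.
A fifth above G in this key is D, raised to D# by the sharp.
Together with the bass G, this spells G augmented in root position.

G, B, D#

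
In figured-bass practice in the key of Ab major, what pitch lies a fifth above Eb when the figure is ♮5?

B

Counting 4 letter steps above Eb lands on B; in Ab major, that letter is Bb.
The ♮5 figure makes it natural, giving B.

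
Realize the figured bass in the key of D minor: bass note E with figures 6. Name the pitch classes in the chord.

E, G, C

The written figures 6 are shorthand for 6/3: the 3 is implied.
A third above E in this key is G.
A sixth above E in this key is C.
Together with the bass E, this spells C major in first inversion.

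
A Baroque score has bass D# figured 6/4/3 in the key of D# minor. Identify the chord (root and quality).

The figures 6/4/3 indicate a seventh chord in second inversion.
In second inversion the root lies a fourth above the bass: a fourth above D# in D# minor is G#.
The chord tones are D#, F#, G#, B, giving G# minor seventh.

G# minor seventh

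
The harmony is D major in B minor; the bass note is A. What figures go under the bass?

6/4

A is the fifth of D major, so the chord is in second inversion.
A triad in second inversion is figured 6/4, conventionally abbreviated 6/4.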